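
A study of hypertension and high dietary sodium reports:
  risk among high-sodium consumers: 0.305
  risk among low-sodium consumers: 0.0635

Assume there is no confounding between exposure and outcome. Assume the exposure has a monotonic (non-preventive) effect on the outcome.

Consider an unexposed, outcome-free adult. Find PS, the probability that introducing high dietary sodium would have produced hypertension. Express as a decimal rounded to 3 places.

Let p₁ = 0.305, p₀ = 0.0635.
Under exogeneity and monotonicity, PS = (p₁ − p₀) / (1 − p₀).
PS = (0.305 − 0.0635) / (1 − 0.0635) = 0.2415 / 0.9365 ≈ 0.2579

PS ≈ 0.258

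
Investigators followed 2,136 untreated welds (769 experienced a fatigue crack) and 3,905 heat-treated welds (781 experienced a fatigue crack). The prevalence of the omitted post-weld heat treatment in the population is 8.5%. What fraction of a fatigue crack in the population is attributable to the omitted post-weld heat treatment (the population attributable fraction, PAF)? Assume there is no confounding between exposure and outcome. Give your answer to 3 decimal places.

PAF ≈ 0.064

p₁ = P(outcome | exposed) = 769/2136 = 0.36002
p₀ = P(outcome | unexposed) = 781/3905 = 0.2
Overall risk P(Y=1) = π·p₁ + (1−π)·p₀ = 0.085×0.36002 + 0.915×0.2 = 0.2136.
Under exogeneity, PAF = [P(Y=1) − p₀] / P(Y=1).
PAF = (0.2136 − 0.2) / 0.2136 ≈ 0.0637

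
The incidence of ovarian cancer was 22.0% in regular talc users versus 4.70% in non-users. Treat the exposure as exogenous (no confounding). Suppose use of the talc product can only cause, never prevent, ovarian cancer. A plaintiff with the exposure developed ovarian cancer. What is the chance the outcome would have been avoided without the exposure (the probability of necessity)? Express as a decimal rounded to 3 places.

p₁ = 0.22, p₀ = 0.047.
Under exogeneity and monotonicity, PN = (p₁ − p₀) / p₁.
PN = (0.22 − 0.047) / 0.22 = 0.173 / 0.22 ≈ 0.7864

PN ≈ 0.786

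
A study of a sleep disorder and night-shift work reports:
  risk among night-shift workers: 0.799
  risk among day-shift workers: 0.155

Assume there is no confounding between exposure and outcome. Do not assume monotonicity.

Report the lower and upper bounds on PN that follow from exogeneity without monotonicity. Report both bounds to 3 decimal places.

0.806 ≤ PN ≤ 1.000

Let p₁ = 0.799, p₀ = 0.155.
Under exogeneity alone the bounds on PN are max{0,(p₁−p₀)/p₁} ≤ PN ≤ min{1,(1−p₀)/p₁}.
  lower = (p₁ − p₀)/p₁ = 0.644 / 0.799 ≈ 0.8060
  upper = min{1, (1 − p₀)/p₁} = 0.845 / 0.799 ≈ 1.0576 → capped at 1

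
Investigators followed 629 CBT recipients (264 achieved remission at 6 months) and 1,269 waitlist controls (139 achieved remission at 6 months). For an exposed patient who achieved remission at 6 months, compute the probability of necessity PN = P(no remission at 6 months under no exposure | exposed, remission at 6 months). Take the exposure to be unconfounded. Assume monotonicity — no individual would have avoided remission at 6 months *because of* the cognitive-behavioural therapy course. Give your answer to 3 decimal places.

p₁ = P(outcome | exposed) = 264/629 = 0.41971
p₀ = P(outcome | unexposed) = 139/1269 = 0.10954
Under exogeneity and monotonicity, PN = (p₁ − p₀) / p₁.
PN = (0.41971 − 0.10954) / 0.41971 = 0.31018 / 0.41971 ≈ 0.7390

PN ≈ 0.739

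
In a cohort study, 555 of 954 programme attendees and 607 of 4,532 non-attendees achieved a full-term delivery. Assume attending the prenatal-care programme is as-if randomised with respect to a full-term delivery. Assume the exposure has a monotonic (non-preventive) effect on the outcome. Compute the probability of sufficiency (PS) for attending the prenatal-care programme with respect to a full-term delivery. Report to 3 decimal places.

PS ≈ 0.517

p₁ = P(outcome | exposed) = 555/954 = 0.58176
p₀ = P(outcome | unexposed) = 607/4532 = 0.13394
Under exogeneity and monotonicity, PS = (p₁ − p₀) / (1 − p₀).
PS = (0.58176 − 0.13394) / (1 − 0.13394) = 0.44782 / 0.86606 ≈ 0.5171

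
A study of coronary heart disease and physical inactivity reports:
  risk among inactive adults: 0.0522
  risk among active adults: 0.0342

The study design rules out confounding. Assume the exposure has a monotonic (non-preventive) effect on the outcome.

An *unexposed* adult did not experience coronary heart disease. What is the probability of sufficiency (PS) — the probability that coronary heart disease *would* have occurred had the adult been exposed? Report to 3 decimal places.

Let p₁ = 0.0522, p₀ = 0.0342.
Under exogeneity and monotonicity, PS = (p₁ − p₀) / (1 − p₀).
PS = (0.0522 − 0.0342) / (1 − 0.0342) = 0.018 / 0.9658 ≈ 0.0186

PS ≈ 0.019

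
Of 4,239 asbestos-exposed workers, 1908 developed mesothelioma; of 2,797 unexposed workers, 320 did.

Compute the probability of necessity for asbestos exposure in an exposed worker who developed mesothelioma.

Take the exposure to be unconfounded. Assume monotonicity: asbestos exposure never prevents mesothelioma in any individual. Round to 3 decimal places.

PN ≈ 0.746

p₁ = P(outcome | exposed) = 1908/4239 = 0.45011
p₀ = P(outcome | unexposed) = 320/2797 = 0.11441
Under exogeneity and monotonicity, PN = (p₁ − p₀) / p₁.
PN = (0.45011 − 0.11441) / 0.45011 = 0.3357 / 0.45011 ≈ 0.7458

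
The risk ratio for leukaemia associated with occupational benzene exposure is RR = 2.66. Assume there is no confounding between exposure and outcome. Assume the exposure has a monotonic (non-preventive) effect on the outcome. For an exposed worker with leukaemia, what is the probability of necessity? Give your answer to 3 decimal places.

PN ≈ 0.624

Under exogeneity and monotonicity, PN = (RR − 1) / RR = 1 − 1/RR.
PN = (2.66 − 1) / 2.66 = 1.66 / 2.66 ≈ 0.6241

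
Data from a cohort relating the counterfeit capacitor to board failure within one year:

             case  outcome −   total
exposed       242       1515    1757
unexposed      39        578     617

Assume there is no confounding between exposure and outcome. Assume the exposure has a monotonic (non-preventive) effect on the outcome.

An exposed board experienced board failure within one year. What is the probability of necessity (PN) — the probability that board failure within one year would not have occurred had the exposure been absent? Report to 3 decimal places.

PN ≈ 0.541

p₁ = P(outcome | exposed) = 242/1757 = 0.13773
p₀ = P(outcome | unexposed) = 39/617 = 0.063209
Under exogeneity and monotonicity, PN = (p₁ − p₀) / p₁.
PN = (0.13773 − 0.063209) / 0.13773 = 0.074526 / 0.13773 ≈ 0.5411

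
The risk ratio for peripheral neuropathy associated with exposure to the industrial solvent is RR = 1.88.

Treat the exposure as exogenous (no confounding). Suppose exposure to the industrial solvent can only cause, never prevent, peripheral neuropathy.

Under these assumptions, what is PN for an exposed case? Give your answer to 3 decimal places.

PN ≈ 0.468

Under exogeneity and monotonicity, PN = (RR − 1) / RR = 1 − 1/RR.
PN = (1.88 − 1) / 1.88 = 0.88 / 1.88 ≈ 0.4681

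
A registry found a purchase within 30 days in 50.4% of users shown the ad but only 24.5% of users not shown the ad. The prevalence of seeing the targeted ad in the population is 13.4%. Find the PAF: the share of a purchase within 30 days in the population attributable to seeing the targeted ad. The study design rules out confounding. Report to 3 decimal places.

p₁ = 0.504, p₀ = 0.245.
Overall risk P(Y=1) = π·p₁ + (1−π)·p₀ = 0.134×0.504 + 0.866×0.245 = 0.27971.
Under exogeneity, PAF = [P(Y=1) − p₀] / P(Y=1).
PAF = (0.27971 − 0.245) / 0.27971 ≈ 0.1241

PAF ≈ 0.124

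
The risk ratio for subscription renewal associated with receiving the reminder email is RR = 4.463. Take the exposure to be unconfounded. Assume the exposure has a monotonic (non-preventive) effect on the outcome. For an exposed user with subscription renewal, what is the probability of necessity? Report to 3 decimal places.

PN ≈ 0.776

Under exogeneity and monotonicity, PN = (RR − 1) / RR = 1 − 1/RR.
PN = (4.463 − 1) / 4.463 = 3.463 / 4.463 ≈ 0.7759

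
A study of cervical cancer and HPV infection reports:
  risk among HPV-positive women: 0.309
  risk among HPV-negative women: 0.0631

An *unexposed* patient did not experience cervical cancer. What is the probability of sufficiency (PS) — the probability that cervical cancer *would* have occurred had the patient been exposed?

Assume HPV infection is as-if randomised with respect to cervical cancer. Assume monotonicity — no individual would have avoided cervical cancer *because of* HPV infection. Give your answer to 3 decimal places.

Let p₁ = 0.309, p₀ = 0.0631.
Under exogeneity and monotonicity, PS = (p₁ − p₀) / (1 − p₀).
PS = (0.309 − 0.0631) / (1 − 0.0631) = 0.2459 / 0.9369 ≈ 0.2625

PS ≈ 0.262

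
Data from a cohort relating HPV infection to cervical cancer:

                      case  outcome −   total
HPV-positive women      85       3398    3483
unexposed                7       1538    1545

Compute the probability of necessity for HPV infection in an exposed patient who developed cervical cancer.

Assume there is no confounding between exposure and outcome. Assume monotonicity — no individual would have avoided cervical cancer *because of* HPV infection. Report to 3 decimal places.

p₁ = P(outcome | exposed) = 85/3483 = 0.024404
p₀ = P(outcome | unexposed) = 7/1545 = 0.0045307
Under exogeneity and monotonicity, PN = (p₁ − p₀)/p₁.
PN = (0.024404 − 0.0045307) / 0.024404 ≈ 0.8143

PN ≈ 0.814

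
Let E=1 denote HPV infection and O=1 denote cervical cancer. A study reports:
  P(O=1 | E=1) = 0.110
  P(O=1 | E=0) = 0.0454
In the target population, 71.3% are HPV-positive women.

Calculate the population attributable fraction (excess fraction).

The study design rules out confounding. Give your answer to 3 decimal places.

Let p₁ = 0.11, p₀ = 0.0454.
Overall risk P(Y=1) = π·p₁ + (1−π)·p₀ = 0.713×0.11 + 0.287×0.0454 = 0.09146.
Under exogeneity, PAF = [P(Y=1) − p₀] / P(Y=1).
PAF = (0.09146 − 0.0454) / 0.09146 ≈ 0.5036

PAF ≈ 0.504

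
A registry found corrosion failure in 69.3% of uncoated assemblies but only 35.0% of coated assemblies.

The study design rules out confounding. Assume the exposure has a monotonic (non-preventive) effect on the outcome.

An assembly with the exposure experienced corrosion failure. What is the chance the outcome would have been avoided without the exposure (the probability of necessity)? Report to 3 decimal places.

p₁ = 0.693, p₀ = 0.35.
Under exogeneity and monotonicity, PN = (p₁ − p₀) / p₁.
PN = (0.693 − 0.35) / 0.693 = 0.343 / 0.693 ≈ 0.4949

PN ≈ 0.495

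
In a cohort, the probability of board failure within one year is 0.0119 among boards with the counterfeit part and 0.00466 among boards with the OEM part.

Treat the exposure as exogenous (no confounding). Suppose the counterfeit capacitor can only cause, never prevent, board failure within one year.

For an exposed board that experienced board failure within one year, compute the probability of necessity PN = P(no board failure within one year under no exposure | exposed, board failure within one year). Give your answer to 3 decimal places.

PN ≈ 0.608

Let p₁ = 0.0119, p₀ = 0.00466.
Under exogeneity and monotonicity, PN = (p₁ − p₀) / p₁.
PN = (0.0119 − 0.00466) / 0.0119 = 0.00724 / 0.0119 ≈ 0.6084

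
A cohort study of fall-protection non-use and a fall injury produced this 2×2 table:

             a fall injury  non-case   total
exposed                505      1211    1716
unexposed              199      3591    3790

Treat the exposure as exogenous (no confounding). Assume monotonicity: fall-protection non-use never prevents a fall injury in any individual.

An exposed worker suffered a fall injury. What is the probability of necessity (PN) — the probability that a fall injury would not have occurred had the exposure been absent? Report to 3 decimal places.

p₁ = P(outcome | exposed) = 505/1716 = 0.29429
p₀ = P(outcome | unexposed) = 199/3790 = 0.052507
Under exogeneity and monotonicity, PN = (p₁ − p₀) / p₁.
PN = (0.29429 − 0.052507) / 0.29429 = 0.24178 / 0.29429 ≈ 0.8216

PN ≈ 0.822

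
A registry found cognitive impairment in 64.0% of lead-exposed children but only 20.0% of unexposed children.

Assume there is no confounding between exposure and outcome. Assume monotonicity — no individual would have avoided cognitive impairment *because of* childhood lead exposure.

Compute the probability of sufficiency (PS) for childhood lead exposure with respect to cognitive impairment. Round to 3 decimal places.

PS ≈ 0.550

p₁ = 0.64, p₀ = 0.2.
Under exogeneity and monotonicity, PS = (p₁ − p₀) / (1 − p₀).
PS = (0.64 − 0.2) / (1 − 0.2) = 0.44 / 0.8 ≈ 0.5500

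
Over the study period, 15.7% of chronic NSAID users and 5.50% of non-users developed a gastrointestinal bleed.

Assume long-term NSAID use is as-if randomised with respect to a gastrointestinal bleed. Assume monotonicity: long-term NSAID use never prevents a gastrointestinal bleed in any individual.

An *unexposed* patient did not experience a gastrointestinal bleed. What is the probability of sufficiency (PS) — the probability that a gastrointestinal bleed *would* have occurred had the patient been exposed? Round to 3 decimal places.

PS ≈ 0.108

p₁ = 0.157, p₀ = 0.055.
Under exogeneity and monotonicity, PS = (p₁ − p₀) / (1 − p₀).
PS = (0.157 − 0.055) / (1 − 0.055) = 0.102 / 0.945 ≈ 0.1079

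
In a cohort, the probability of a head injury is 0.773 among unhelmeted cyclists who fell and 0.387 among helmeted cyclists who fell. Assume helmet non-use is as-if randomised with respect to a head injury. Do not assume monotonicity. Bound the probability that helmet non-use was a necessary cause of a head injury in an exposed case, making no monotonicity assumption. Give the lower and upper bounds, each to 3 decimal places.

0.499 ≤ PN ≤ 0.793

Let p₁ = 0.773, p₀ = 0.387.
Under exogeneity alone the bounds on PN are max{0,(p₁−p₀)/p₁} ≤ PN ≤ min{1,(1−p₀)/p₁}.
  lower = (p₁ − p₀)/p₁ = 0.386 / 0.773 ≈ 0.4994
  upper = min{1, (1 − p₀)/p₁} = 0.613 / 0.773 ≈ 0.7930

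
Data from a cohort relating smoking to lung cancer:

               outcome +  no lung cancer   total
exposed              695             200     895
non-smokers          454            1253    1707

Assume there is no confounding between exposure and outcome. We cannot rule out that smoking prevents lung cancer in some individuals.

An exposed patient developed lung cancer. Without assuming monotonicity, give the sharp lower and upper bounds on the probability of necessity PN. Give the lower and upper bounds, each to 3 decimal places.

0.658 ≤ PN ≤ 0.945

p₁ = P(outcome | exposed) = 695/895 = 0.77654
p₀ = P(outcome | unexposed) = 454/1707 = 0.26596
Under exogeneity alone the bounds on PN are max{0,(p₁−p₀)/p₁} ≤ PN ≤ min{1,(1−p₀)/p₁}.
  lower = (p₁ − p₀)/p₁ = 0.51057 / 0.77654 ≈ 0.6575
  upper = min{1, (1 − p₀)/p₁} = 0.73404 / 0.77654 ≈ 0.9453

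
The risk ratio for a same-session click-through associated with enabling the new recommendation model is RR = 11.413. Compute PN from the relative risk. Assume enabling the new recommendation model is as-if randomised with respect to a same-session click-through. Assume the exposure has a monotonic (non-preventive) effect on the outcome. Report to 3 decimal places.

PN ≈ 0.912

Under exogeneity and monotonicity, PN = (RR − 1) / RR = 1 − 1/RR.
PN = (11.413 − 1) / 11.413 = 10.41 / 11.413 ≈ 0.9124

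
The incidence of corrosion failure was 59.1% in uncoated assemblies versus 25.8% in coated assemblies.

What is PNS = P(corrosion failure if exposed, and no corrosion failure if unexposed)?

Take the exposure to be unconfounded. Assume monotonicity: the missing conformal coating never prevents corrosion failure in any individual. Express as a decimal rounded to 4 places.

p₁ = 0.591, p₀ = 0.258.
Under exogeneity and monotonicity, PNS = p₁ − p₀.
PNS = 0.591 − 0.258 = 0.333

PNS ≈ 0.3330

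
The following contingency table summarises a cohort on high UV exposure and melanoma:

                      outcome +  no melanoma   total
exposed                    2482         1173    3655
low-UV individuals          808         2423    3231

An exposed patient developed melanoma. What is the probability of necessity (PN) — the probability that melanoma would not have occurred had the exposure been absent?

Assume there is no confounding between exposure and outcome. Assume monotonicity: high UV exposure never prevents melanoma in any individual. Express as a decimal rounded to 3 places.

PN ≈ 0.632

p₁ = P(outcome | exposed) = 2482/3655 = 0.67907
p₀ = P(outcome | unexposed) = 808/3231 = 0.25008
Under exogeneity and monotonicity, PN = (p₁ − p₀)/p₁.
PN = (0.67907 − 0.25008) / 0.67907 ≈ 0.6317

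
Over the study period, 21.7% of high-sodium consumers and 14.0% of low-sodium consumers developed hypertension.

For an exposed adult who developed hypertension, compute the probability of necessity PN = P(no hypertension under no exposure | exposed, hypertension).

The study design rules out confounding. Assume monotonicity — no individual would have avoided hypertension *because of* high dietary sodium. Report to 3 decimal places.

p₁ = 0.217, p₀ = 0.14.
Under exogeneity and monotonicity, PN = (p₁ − p₀) / p₁.
PN = (0.217 − 0.14) / 0.217 = 0.077 / 0.217 ≈ 0.3548

PN ≈ 0.355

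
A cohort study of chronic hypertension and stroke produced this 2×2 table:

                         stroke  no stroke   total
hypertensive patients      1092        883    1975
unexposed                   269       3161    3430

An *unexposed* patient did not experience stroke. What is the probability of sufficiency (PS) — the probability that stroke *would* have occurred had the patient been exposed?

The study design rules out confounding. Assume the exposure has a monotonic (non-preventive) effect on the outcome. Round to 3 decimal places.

p₁ = P(outcome | exposed) = 1092/1975 = 0.55291
p₀ = P(outcome | unexposed) = 269/3430 = 0.078426
Under exogeneity and monotonicity, PS = (p₁ − p₀) / (1 − p₀).
PS = (0.55291 − 0.078426) / (1 − 0.078426) = 0.47449 / 0.92157 ≈ 0.5149

PS ≈ 0.515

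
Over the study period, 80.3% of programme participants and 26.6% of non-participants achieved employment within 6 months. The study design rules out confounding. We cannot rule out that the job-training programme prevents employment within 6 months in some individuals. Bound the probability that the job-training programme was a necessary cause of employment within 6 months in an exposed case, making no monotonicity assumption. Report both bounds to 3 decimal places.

p₁ = 0.803, p₀ = 0.266.
Under exogeneity alone the bounds on PN are max{0,(p₁−p₀)/p₁} ≤ PN ≤ min{1,(1−p₀)/p₁}.
  lower = (p₁ − p₀)/p₁ = 0.537 / 0.803 ≈ 0.6687
  upper = min{1, (1 − p₀)/p₁} = 0.734 / 0.803 ≈ 0.9141

0.669 ≤ PN ≤ 0.914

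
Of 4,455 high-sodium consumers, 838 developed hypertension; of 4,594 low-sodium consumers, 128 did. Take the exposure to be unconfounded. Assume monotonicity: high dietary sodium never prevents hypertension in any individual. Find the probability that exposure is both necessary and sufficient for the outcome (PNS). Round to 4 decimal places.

PNS ≈ 0.1602

p₁ = P(outcome | exposed) = 838/4455 = 0.1881
p₀ = P(outcome | unexposed) = 128/4594 = 0.027862
Under exogeneity and monotonicity, PNS = p₁ − p₀.
PNS = 0.1881 − 0.027862 = 0.16024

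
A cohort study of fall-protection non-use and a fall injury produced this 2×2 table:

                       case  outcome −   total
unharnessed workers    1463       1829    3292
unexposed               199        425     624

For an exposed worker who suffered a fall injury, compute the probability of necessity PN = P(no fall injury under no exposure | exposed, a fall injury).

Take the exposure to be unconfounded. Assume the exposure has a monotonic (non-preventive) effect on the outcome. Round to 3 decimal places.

PN ≈ 0.282

p₁ = P(outcome | exposed) = 1463/3292 = 0.44441
p₀ = P(outcome | unexposed) = 199/624 = 0.31891
Under exogeneity and monotonicity, PN = (p₁ − p₀)/p₁.
PN = (0.44441 − 0.31891) / 0.44441 ≈ 0.2824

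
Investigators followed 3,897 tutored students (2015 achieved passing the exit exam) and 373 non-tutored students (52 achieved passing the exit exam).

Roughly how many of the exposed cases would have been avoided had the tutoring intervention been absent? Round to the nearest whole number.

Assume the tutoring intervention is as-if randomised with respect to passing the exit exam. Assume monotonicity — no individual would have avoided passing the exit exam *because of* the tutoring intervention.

p₁ = P(outcome | exposed) = 2015/3897 = 0.51706
p₀ = P(outcome | unexposed) = 52/373 = 0.13941
PN = (p₁ − p₀)/p₁ = (0.51706 − 0.13941) / 0.51706 ≈ 0.73038.
Attributable cases ≈ PN × (exposed cases) = 0.73038 × 2015 ≈ 1471.72.

about 1472 cases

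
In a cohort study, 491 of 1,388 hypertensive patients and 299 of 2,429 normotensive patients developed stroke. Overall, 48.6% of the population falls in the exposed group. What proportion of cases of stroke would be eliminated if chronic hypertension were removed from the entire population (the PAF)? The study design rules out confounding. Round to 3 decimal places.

PAF ≈ 0.477

p₁ = P(outcome | exposed) = 491/1388 = 0.35375
p₀ = P(outcome | unexposed) = 299/2429 = 0.1231
Overall risk P(Y=1) = π·p₁ + (1−π)·p₀ = 0.486×0.35375 + 0.514×0.1231 = 0.23519.
Under exogeneity, PAF = [P(Y=1) − p₀] / P(Y=1).
PAF = (0.23519 − 0.1231) / 0.23519 ≈ 0.4766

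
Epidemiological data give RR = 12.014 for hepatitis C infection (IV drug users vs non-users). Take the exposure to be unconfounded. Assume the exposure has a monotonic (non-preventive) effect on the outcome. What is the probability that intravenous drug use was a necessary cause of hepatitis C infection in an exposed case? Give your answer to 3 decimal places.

PN ≈ 0.917

Under exogeneity and monotonicity, PN = (RR − 1) / RR = 1 − 1/RR.
PN = (12.014 − 1) / 12.014 = 11.01 / 12.014 ≈ 0.9168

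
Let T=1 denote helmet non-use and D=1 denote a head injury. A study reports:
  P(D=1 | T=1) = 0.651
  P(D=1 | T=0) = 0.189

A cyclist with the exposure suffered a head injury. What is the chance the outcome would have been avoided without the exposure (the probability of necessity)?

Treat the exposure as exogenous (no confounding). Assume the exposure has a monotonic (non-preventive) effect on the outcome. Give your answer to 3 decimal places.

Let p₁ = 0.651, p₀ = 0.189.
Under exogeneity and monotonicity, PN = (p₁ − p₀) / p₁.
PN = (0.651 − 0.189) / 0.651 = 0.462 / 0.651 ≈ 0.7097

PN ≈ 0.710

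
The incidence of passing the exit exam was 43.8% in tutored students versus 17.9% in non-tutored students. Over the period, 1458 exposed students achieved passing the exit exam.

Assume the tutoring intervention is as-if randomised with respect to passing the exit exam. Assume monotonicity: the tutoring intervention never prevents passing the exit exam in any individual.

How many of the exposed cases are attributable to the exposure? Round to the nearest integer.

about 862 cases

p₁ = 0.438, p₀ = 0.179.
PN = (p₁ − p₀)/p₁ = (0.438 − 0.179) / 0.438 ≈ 0.59132.
Attributable cases ≈ PN × (exposed cases) = 0.59132 × 1458 ≈ 862.15.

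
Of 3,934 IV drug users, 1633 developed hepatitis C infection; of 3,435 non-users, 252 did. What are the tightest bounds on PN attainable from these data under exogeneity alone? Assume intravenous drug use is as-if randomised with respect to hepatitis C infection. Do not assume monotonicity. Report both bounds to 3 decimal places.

p₁ = P(outcome | exposed) = 1633/3934 = 0.4151
p₀ = P(outcome | unexposed) = 252/3435 = 0.073362
Under exogeneity alone the bounds on PN are max{0,(p₁−p₀)/p₁} ≤ PN ≤ min{1,(1−p₀)/p₁}.
  lower = (p₁ − p₀)/p₁ = 0.34174 / 0.4151 ≈ 0.8233
  upper = min{1, (1 − p₀)/p₁} = 0.92664 / 0.4151 ≈ 2.2323 → capped at 1

0.823 ≤ PN ≤ 1.000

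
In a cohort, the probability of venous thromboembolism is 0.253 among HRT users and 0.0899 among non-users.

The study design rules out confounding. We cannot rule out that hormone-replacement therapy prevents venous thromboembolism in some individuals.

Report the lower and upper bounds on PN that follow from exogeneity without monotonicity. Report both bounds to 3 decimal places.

Let p₁ = 0.253, p₀ = 0.0899.
Under exogeneity alone the bounds on PN are max{0,(p₁−p₀)/p₁} ≤ PN ≤ min{1,(1−p₀)/p₁}.
  lower = (p₁ − p₀)/p₁ = 0.1631 / 0.253 ≈ 0.6447
  upper = min{1, (1 − p₀)/p₁} = 0.9101 / 0.253 ≈ 3.5972 → capped at 1

0.645 ≤ PN ≤ 1.000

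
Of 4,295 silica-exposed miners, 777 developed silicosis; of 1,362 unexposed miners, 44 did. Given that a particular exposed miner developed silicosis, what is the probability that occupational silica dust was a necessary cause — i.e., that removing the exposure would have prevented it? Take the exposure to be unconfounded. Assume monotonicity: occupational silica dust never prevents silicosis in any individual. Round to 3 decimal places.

PN ≈ 0.821

p₁ = P(outcome | exposed) = 777/4295 = 0.18091
p₀ = P(outcome | unexposed) = 44/1362 = 0.032305
Under exogeneity and monotonicity, PN = (p₁ − p₀) / p₁.
PN = (0.18091 − 0.032305) / 0.18091 = 0.1486 / 0.18091 ≈ 0.8214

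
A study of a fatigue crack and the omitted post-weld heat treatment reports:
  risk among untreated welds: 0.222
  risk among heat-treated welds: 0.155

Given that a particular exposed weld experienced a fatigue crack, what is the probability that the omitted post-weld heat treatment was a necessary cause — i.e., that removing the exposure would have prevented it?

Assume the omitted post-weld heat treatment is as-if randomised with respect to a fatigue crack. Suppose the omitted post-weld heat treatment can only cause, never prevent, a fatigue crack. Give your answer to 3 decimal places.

Let p₁ = 0.222, p₀ = 0.155.
Under exogeneity and monotonicity, PN = (p₁ − p₀) / p₁.
PN = (0.222 − 0.155) / 0.222 = 0.067 / 0.222 ≈ 0.3018

PN ≈ 0.302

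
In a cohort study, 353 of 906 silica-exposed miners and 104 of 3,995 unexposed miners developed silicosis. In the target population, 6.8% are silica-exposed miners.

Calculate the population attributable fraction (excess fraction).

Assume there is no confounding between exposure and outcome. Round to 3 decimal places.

p₁ = P(outcome | exposed) = 353/906 = 0.38962
p₀ = P(outcome | unexposed) = 104/3995 = 0.026033
Overall risk P(Y=1) = π·p₁ + (1−π)·p₀ = 0.068×0.38962 + 0.932×0.026033 = 0.050757.
Under exogeneity, PAF = [P(Y=1) − p₀] / P(Y=1).
PAF = (0.050757 − 0.026033) / 0.050757 ≈ 0.4871

PAF ≈ 0.487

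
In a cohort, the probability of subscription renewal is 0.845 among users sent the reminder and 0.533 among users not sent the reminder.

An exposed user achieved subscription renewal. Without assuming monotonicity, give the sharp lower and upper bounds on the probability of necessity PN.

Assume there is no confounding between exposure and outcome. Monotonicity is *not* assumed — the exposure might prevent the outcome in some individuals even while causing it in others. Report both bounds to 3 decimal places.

0.369 ≤ PN ≤ 0.553

Let p₁ = 0.845, p₀ = 0.533.
Under exogeneity alone the bounds on PN are max{0,(p₁−p₀)/p₁} ≤ PN ≤ min{1,(1−p₀)/p₁}.
  lower = (p₁ − p₀)/p₁ = 0.312 / 0.845 ≈ 0.3692
  upper = min{1, (1 − p₀)/p₁} = 0.467 / 0.845 ≈ 0.5527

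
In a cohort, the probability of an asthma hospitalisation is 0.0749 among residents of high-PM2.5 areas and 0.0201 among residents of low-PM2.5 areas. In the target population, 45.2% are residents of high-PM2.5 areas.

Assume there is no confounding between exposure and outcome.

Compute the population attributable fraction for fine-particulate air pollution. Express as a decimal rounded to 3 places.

Let p₁ = 0.0749, p₀ = 0.0201.
Overall risk P(Y=1) = π·p₁ + (1−π)·p₀ = 0.452×0.0749 + 0.548×0.0201 = 0.04487.
Under exogeneity, PAF = [P(Y=1) − p₀] / P(Y=1).
PAF = (0.04487 − 0.0201) / 0.04487 ≈ 0.5520

PAF ≈ 0.552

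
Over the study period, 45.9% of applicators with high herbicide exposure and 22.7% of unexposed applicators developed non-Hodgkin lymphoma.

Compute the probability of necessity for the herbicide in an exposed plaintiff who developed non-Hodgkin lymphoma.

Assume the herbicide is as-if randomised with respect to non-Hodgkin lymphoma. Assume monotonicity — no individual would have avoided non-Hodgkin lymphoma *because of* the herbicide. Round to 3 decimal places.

p₁ = 0.459, p₀ = 0.227.
Under exogeneity and monotonicity, PN = (p₁ − p₀) / p₁.
PN = (0.459 − 0.227) / 0.459 = 0.232 / 0.459 ≈ 0.5054

PN ≈ 0.505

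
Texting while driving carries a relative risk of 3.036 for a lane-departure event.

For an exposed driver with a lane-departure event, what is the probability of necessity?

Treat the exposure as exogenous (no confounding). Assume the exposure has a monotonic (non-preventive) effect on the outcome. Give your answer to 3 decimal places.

PN ≈ 0.671

Under exogeneity and monotonicity, PN = (RR − 1) / RR = 1 − 1/RR.
PN = (3.036 − 1) / 3.036 = 2.036 / 3.036 ≈ 0.6706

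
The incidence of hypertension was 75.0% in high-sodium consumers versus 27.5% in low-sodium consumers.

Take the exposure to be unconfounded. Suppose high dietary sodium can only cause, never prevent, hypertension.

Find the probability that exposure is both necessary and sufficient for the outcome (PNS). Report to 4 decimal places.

PNS ≈ 0.4750

p₁ = 0.75, p₀ = 0.275.
Under exogeneity and monotonicity, PNS = p₁ − p₀.
PNS = 0.75 − 0.275 = 0.475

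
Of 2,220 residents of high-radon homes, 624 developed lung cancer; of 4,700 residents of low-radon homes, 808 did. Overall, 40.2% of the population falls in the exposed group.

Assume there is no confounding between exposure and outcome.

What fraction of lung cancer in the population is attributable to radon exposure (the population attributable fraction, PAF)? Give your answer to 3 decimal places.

PAF ≈ 0.203

p₁ = P(outcome | exposed) = 624/2220 = 0.28108
p₀ = P(outcome | unexposed) = 808/4700 = 0.17191
Overall risk P(Y=1) = π·p₁ + (1−π)·p₀ = 0.402×0.28108 + 0.598×0.17191 = 0.2158.
Under exogeneity, PAF = [P(Y=1) − p₀] / P(Y=1).
PAF = (0.2158 − 0.17191) / 0.2158 ≈ 0.2034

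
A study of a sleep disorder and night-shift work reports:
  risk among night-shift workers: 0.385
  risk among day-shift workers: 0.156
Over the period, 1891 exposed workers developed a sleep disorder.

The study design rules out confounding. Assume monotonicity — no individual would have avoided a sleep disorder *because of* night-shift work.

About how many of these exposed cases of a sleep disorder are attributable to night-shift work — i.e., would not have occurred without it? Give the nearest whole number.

Let p₁ = 0.385, p₀ = 0.156.
PN = (p₁ − p₀)/p₁ = (0.385 − 0.156) / 0.385 ≈ 0.59481.
Attributable cases ≈ PN × (exposed cases) = 0.59481 × 1891 ≈ 1124.78.

about 1125 cases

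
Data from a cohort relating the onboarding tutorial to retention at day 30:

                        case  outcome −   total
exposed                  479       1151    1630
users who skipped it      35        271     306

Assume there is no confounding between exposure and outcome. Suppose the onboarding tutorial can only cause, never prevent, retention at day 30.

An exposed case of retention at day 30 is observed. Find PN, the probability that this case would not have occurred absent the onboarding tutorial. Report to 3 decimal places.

PN ≈ 0.611

p₁ = P(outcome | exposed) = 479/1630 = 0.29387
p₀ = P(outcome | unexposed) = 35/306 = 0.11438
Under exogeneity and monotonicity, PN = (p₁ − p₀) / p₁.
PN = (0.29387 − 0.11438) / 0.29387 = 0.17949 / 0.29387 ≈ 0.6108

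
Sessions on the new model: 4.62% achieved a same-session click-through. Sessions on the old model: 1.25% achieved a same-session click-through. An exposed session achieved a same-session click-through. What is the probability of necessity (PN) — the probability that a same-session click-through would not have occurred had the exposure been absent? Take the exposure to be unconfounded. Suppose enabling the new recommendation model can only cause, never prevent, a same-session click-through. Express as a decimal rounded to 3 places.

PN ≈ 0.729

p₁ = 0.0462, p₀ = 0.0125.
Under exogeneity and monotonicity, PN = (p₁ − p₀) / p₁.
PN = (0.0462 − 0.0125) / 0.0462 = 0.0337 / 0.0462 ≈ 0.7294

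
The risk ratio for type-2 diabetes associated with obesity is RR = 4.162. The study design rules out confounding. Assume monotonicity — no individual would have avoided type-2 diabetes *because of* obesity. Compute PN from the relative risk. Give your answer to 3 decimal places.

Under exogeneity and monotonicity, PN = (RR − 1) / RR = 1 − 1/RR.
PN = (4.162 − 1) / 4.162 = 3.162 / 4.162 ≈ 0.7597

PN ≈ 0.760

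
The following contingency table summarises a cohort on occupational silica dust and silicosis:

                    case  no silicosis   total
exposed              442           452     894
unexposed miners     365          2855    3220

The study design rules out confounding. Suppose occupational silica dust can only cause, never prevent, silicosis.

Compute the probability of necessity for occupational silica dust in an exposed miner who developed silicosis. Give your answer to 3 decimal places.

p₁ = P(outcome | exposed) = 442/894 = 0.49441
p₀ = P(outcome | unexposed) = 365/3220 = 0.11335
Under exogeneity and monotonicity, PN = (p₁ − p₀) / p₁.
PN = (0.49441 − 0.11335) / 0.49441 = 0.38105 / 0.49441 ≈ 0.7707

PN ≈ 0.771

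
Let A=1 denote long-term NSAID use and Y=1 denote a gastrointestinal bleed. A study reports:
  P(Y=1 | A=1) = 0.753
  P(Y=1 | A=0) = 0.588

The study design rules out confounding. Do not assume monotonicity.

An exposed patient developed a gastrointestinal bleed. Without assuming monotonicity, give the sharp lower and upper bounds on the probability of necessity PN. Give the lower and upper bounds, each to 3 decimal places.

0.219 ≤ PN ≤ 0.547

Let p₁ = 0.753, p₀ = 0.588.
Under exogeneity alone the bounds on PN are max{0,(p₁−p₀)/p₁} ≤ PN ≤ min{1,(1−p₀)/p₁}.
  lower = (p₁ − p₀)/p₁ = 0.165 / 0.753 ≈ 0.2191
  upper = min{1, (1 − p₀)/p₁} = 0.412 / 0.753 ≈ 0.5471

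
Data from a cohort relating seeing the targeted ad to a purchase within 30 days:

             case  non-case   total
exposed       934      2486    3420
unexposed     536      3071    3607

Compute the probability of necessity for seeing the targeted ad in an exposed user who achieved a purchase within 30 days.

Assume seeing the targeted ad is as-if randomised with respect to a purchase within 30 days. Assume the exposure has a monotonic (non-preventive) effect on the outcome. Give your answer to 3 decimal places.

p₁ = P(outcome | exposed) = 934/3420 = 0.2731
p₀ = P(outcome | unexposed) = 536/3607 = 0.1486
Under exogeneity and monotonicity, PN = (p₁ − p₀)/p₁.
PN = (0.2731 − 0.1486) / 0.2731 ≈ 0.4559

PN ≈ 0.456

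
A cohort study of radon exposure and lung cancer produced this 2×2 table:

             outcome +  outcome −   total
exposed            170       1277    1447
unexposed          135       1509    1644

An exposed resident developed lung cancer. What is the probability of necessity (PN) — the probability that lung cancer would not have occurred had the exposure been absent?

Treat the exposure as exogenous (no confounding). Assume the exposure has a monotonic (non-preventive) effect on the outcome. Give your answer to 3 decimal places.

p₁ = P(outcome | exposed) = 170/1447 = 0.11748
p₀ = P(outcome | unexposed) = 135/1644 = 0.082117
Under exogeneity and monotonicity, PN = (p₁ − p₀) / p₁.
PN = (0.11748 − 0.082117) / 0.11748 = 0.035368 / 0.11748 ≈ 0.3010

PN ≈ 0.301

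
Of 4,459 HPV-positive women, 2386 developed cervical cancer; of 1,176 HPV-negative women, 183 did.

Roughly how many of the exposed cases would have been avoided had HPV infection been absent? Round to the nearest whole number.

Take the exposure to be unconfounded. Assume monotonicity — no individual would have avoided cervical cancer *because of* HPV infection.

about 1692 cases

p₁ = P(outcome | exposed) = 2386/4459 = 0.5351
p₀ = P(outcome | unexposed) = 183/1176 = 0.15561
PN = (p₁ − p₀)/p₁ = (0.5351 − 0.15561) / 0.5351 ≈ 0.70919.
Attributable cases ≈ PN × (exposed cases) = 0.70919 × 2386 ≈ 1692.12.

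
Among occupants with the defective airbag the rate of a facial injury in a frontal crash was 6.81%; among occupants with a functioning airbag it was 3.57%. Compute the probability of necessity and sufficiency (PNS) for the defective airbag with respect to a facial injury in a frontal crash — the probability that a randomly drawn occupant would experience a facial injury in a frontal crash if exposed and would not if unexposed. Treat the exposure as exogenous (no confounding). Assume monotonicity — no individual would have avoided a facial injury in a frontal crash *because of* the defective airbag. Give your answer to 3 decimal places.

PNS ≈ 0.032

p₁ = 0.0681, p₀ = 0.0357.
Under exogeneity and monotonicity, PNS = p₁ − p₀.
PNS = 0.0681 − 0.0357 = 0.0324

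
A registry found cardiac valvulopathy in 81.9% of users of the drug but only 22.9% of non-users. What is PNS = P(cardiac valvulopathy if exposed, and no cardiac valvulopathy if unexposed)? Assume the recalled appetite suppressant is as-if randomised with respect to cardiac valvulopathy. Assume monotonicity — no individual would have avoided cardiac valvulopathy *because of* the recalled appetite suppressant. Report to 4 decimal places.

PNS ≈ 0.5900

p₁ = 0.819, p₀ = 0.229.
Under exogeneity and monotonicity, PNS = p₁ − p₀.
PNS = 0.819 − 0.229 = 0.59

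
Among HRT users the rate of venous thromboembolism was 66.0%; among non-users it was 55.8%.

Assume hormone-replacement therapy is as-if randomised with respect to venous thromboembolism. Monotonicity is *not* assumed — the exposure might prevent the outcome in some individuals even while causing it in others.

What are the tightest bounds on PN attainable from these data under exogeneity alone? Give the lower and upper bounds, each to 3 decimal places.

p₁ = 0.66, p₀ = 0.558.
Under exogeneity alone the bounds on PN are max{0,(p₁−p₀)/p₁} ≤ PN ≤ min{1,(1−p₀)/p₁}.
  lower = (p₁ − p₀)/p₁ = 0.102 / 0.66 ≈ 0.1545
  upper = min{1, (1 − p₀)/p₁} = 0.442 / 0.66 ≈ 0.6697

0.155 ≤ PN ≤ 0.670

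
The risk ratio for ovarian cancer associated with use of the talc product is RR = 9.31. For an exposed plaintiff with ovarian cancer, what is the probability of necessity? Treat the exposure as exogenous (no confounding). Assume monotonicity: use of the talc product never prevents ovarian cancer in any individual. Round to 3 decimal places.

Under exogeneity and monotonicity, PN = (RR − 1) / RR = 1 − 1/RR.
PN = (9.31 − 1) / 9.31 = 8.31 / 9.31 ≈ 0.8926

PN ≈ 0.893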